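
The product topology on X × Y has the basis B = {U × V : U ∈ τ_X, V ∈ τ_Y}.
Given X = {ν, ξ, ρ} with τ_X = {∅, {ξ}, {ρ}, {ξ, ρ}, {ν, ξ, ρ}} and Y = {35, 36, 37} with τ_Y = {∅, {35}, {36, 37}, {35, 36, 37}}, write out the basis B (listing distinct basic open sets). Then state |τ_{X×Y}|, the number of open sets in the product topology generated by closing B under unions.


Basis B = {∅ × ∅, {ξ} × {35}, {ρ} × {35}, {ξ, ρ} × {35}, {ξ} × {36, 37}, {ρ} × {36, 37}, {ν, ξ, ρ} × {35}, {ξ} × {35, 36, 37}, {ρ} × {35, 36, 37}, {ξ, ρ} × {36, 37}, {ν, ξ, ρ} × {36, 37}, {ξ, ρ} × {35, 36, 37}, {ν, ξ, ρ} × {35, 36, 37}}; |τ_{X×Y}| = 25.

Enumerate products U × V with U ∈ τ_X, V ∈ τ_Y (deduplicated):
  ∅ × ∅ = {} (∅)
  {ξ} × {35} = {(ξ,35)}
  {ρ} × {35} = {(ρ,35)}
  {ξ, ρ} × {35} = {(ξ,35), (ρ,35)}
  {ξ} × {36, 37} = {(ξ,36), (ξ,37)}
  {ρ} × {36, 37} = {(ρ,36), (ρ,37)}
  {ν, ξ, ρ} × {35} = {(ν,35), (ξ,35), (ρ,35)}
  {ξ} × {35, 36, 37} = {(ξ,35), (ξ,36), (ξ,37)}
  {ρ} × {35, 36, 37} = {(ρ,35), (ρ,36), (ρ,37)}
  {ξ, ρ} × {36, 37} = {(ξ,36), (ξ,37), (ρ,36), (ρ,37)}
  {ν, ξ, ρ} × {36, 37} = {(ν,36), (ν,37), (ξ,36), (ξ,37), (ρ,36), (ρ,37)}
  {ξ, ρ} × {35, 36, 37} = {(ξ,35), (ξ,36), (ξ,37), (ρ,35), (ρ,36), (ρ,37)}
  {ν, ξ, ρ} × {35, 36, 37} = {(ν,35), (ν,36), (ν,37), (ξ,35), (ξ,36), (ξ,37), (ρ,35), (ρ,36), (ρ,37)}
These 13 distinct sets form the basis B.
Close under arbitrary unions to get τ_{X×Y}; counting gives |τ_{X×Y}| = 25.


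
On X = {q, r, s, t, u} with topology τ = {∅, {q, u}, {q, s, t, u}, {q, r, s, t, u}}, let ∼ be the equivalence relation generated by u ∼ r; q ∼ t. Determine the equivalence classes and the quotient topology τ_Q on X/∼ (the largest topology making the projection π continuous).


X/∼ = {[q=t], [r=u], [s]}; |τ_Q| = 2.

Equivalence classes: [q=t], [r=u], [s].
Quotient map π: X → X/∼ sends q ↦ [q=t], r ↦ [r=u], s ↦ [s], t ↦ [q=t], u ↦ [r=u].
For each subset V ⊆ X/∼, compute π^{-1}(V) ⊆ X and check whether π^{-1}(V) ∈ τ. V is open in τ_Q iff π^{-1}(V) ∈ τ.
  V = {}: π^{-1}(V) = ∅ ∈ τ ✓.
  V = {[q=t]}: π^{-1}(V) = {q, t} ∉ τ ✗.
  V = {[r=u]}: π^{-1}(V) = {r, u} ∉ τ ✗.
  V = {[q=t], [r=u]}: π^{-1}(V) = {q, r, t, u} ∉ τ ✗.
  V = {[s]}: π^{-1}(V) = {s} ∉ τ ✗.
  V = {[q=t], [s]}: π^{-1}(V) = {q, s, t} ∉ τ ✗.
  V = {[r=u], [s]}: π^{-1}(V) = {r, s, u} ∉ τ ✗.
  V = {[q=t], [r=u], [s]}: π^{-1}(V) = {q, r, s, t, u} ∈ τ ✓.
Open sets in the quotient: τ_Q = {{}, {[q=t], [r=u], [s]}} (2 elements).


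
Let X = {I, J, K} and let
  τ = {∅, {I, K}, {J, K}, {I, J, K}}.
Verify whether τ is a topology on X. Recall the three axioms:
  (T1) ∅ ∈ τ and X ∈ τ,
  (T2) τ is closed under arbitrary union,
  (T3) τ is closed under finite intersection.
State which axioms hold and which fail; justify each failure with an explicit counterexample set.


τ is NOT a topology on X.

Axiom (T1): ∅ ∈ τ? Yes; X ∈ τ? Yes.
Axiom (T2/T3): check pairwise unions and intersections of members of τ.
Counterexample for (T3): {I, K} ∩ {J, K} = {K} ∉ τ. Therefore τ is NOT a topology.


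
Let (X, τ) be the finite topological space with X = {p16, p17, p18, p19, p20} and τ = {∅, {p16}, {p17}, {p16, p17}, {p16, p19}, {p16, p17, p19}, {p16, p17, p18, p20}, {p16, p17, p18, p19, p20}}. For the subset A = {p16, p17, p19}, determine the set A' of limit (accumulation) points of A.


A' = {p18, p19, p20}

For each x ∈ X, list the open sets U ∈ τ with x ∈ U, then check whether U ∩ (A ∖ {x}) ≠ ∅ for every such U.
  x = p16: open {p16} ∋ x has {p16} ∩ (A ∖ {p16}) = ∅, so x is NOT a limit point.
  x = p17: open {p17} ∋ x has {p17} ∩ (A ∖ {p17}) = ∅, so x is NOT a limit point.
  x = p18: opens ∋ x are {p16, p17, p18, p20}, {p16, p17, p18, p19, p20}; each meets A ∖ {p18}, so x IS a limit point.
  x = p19: opens ∋ x are {p16, p19}, {p16, p17, p19}, {p16, p17, p18, p19, p20}; each meets A ∖ {p19}, so x IS a limit point.
  x = p20: opens ∋ x are {p16, p17, p18, p20}, {p16, p17, p18, p19, p20}; each meets A ∖ {p20}, so x IS a limit point.
Collecting: A' = {p18, p19, p20}.


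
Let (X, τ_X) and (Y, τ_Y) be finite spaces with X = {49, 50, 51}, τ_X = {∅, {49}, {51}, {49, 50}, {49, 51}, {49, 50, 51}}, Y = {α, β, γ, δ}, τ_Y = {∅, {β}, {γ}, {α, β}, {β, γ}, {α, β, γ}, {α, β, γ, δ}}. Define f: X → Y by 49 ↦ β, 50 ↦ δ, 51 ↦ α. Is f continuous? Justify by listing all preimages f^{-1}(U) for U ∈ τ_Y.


f IS continuous.

Compute f^{-1}(U) for each U ∈ τ_Y:
  U = ∅: f^{-1}(U) = ∅ ∈ τ_X ✓.
  U = {β}: f^{-1}(U) = {49} ∈ τ_X ✓.
  U = {γ}: f^{-1}(U) = ∅ ∈ τ_X ✓.
  U = {α, β}: f^{-1}(U) = {49, 51} ∈ τ_X ✓.
  U = {β, γ}: f^{-1}(U) = {49} ∈ τ_X ✓.
  U = {α, β, γ}: f^{-1}(U) = {49, 51} ∈ τ_X ✓.
  U = {α, β, γ, δ}: f^{-1}(U) = {49, 50, 51} ∈ τ_X ✓.
Every preimage lies in τ_X, so f IS continuous.


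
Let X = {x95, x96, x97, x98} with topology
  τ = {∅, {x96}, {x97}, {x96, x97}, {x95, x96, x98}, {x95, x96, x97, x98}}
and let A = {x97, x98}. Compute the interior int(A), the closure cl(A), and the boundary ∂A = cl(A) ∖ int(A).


int(A) = {x97}, cl(A) = {x95, x97, x98}, ∂A = {x95, x98}.

Closed sets in (X, τ) are complements of opens:
  closed(X, τ) = {∅, {x97}, {x95, x98}, {x95, x96, x98}, {x95, x97, x98}, {x95, x96, x97, x98}}.
int(A) = ⋃ {U ∈ τ : U ⊆ A}. Opens contained in A: ∅, {x97}.
Taking the union of these: int(A) = {x97}.
cl(A) = ⋂ {C closed : A ⊆ C}. Closed sets containing A: {x95, x97, x98}, {x95, x96, x97, x98}.
Intersecting these: cl(A) = {x95, x97, x98}.
∂A = cl(A) ∖ int(A) = {x95, x97, x98} ∖ {x97} = {x95, x98}.


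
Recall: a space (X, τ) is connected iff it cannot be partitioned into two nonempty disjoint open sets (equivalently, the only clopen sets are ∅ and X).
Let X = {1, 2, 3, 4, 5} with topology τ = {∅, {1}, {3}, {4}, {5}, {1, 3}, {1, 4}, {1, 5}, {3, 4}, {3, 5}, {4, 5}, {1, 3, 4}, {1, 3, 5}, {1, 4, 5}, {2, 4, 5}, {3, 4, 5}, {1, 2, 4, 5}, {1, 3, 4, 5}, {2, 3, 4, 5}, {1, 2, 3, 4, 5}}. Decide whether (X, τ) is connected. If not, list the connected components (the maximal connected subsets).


(X, τ) is disconnected; components = [{1}, {3}, {2, 4, 5}].

Find clopen sets (U ∈ τ with X ∖ U ∈ τ):
  U = ∅, X ∖ U = {1, 2, 3, 4, 5} — both open, so U is clopen.
  U = {1}, X ∖ U = {2, 3, 4, 5} — both open, so U is clopen.
  U = {3}, X ∖ U = {1, 2, 4, 5} — both open, so U is clopen.
  U = {1, 3}, X ∖ U = {2, 4, 5} — both open, so U is clopen.
  U = {2, 4, 5}, X ∖ U = {1, 3} — both open, so U is clopen.
  U = {1, 2, 4, 5}, X ∖ U = {3} — both open, so U is clopen.
  U = {2, 3, 4, 5}, X ∖ U = {1} — both open, so U is clopen.
  U = {1, 2, 3, 4, 5}, X ∖ U = ∅ — both open, so U is clopen.
Nontrivial clopen(s) exist: e.g. {1}. So (X, τ) is disconnected.
Compute connected components by grouping points that agree on all clopens:
  component: {1}
  component: {3}
  component: {2, 4, 5}


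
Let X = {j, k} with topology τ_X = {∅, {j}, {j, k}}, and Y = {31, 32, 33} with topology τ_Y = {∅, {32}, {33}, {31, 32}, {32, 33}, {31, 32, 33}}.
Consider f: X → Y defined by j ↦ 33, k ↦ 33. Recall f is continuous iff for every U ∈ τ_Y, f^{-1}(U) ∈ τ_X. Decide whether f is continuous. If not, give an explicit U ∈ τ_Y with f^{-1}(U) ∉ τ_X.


f IS continuous.

Compute f^{-1}(U) for each U ∈ τ_Y:
  U = ∅: f^{-1}(U) = ∅ ∈ τ_X ✓.
  U = {32}: f^{-1}(U) = ∅ ∈ τ_X ✓.
  U = {33}: f^{-1}(U) = {j, k} ∈ τ_X ✓.
  U = {31, 32}: f^{-1}(U) = ∅ ∈ τ_X ✓.
  U = {32, 33}: f^{-1}(U) = {j, k} ∈ τ_X ✓.
  U = {31, 32, 33}: f^{-1}(U) = {j, k} ∈ τ_X ✓.
Every preimage lies in τ_X, so f IS continuous.


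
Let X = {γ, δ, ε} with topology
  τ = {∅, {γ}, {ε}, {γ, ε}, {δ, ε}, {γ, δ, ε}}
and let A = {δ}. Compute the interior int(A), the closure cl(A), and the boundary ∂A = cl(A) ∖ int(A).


int(A) = ∅, cl(A) = {δ}, ∂A = {δ}.

Closed sets in (X, τ) are complements of opens:
  closed(X, τ) = {∅, {γ}, {δ}, {γ, δ}, {δ, ε}, {γ, δ, ε}}.
int(A) = ⋃ {U ∈ τ : U ⊆ A}. Opens contained in A: ∅.
Taking the union of these: int(A) = ∅.
cl(A) = ⋂ {C closed : A ⊆ C}. Closed sets containing A: {δ}, {γ, δ}, {δ, ε}, {γ, δ, ε}.
Intersecting these: cl(A) = {δ}.
∂A = cl(A) ∖ int(A) = {δ} ∖ ∅ = {δ}.


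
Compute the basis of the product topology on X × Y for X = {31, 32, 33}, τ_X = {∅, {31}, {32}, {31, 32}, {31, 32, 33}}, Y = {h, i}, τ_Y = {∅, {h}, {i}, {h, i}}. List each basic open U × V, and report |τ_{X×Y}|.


Basis B = {∅ × ∅, {31} × {h}, {31} × {i}, {32} × {h}, {32} × {i}, {31} × {h, i}, {31, 32} × {h}, {31, 32} × {i}, {32} × {h, i}, {31, 32, 33} × {h}, {31, 32, 33} × {i}, {31, 32} × {h, i}, {31, 32, 33} × {h, i}}; |τ_{X×Y}| = 25.

Enumerate products U × V with U ∈ τ_X, V ∈ τ_Y (deduplicated):
  ∅ × ∅ = {} (∅)
  {31} × {h} = {(31,h)}
  {31} × {i} = {(31,i)}
  {32} × {h} = {(32,h)}
  {32} × {i} = {(32,i)}
  {31} × {h, i} = {(31,h), (31,i)}
  {31, 32} × {h} = {(31,h), (32,h)}
  {31, 32} × {i} = {(31,i), (32,i)}
  {32} × {h, i} = {(32,h), (32,i)}
  {31, 32, 33} × {h} = {(31,h), (32,h), (33,h)}
  {31, 32, 33} × {i} = {(31,i), (32,i), (33,i)}
  {31, 32} × {h, i} = {(31,h), (31,i), (32,h), (32,i)}
  {31, 32, 33} × {h, i} = {(31,h), (31,i), (32,h), (32,i), (33,h), (33,i)}
These 13 distinct sets form the basis B.
Close under arbitrary unions to get τ_{X×Y}; counting gives |τ_{X×Y}| = 25.


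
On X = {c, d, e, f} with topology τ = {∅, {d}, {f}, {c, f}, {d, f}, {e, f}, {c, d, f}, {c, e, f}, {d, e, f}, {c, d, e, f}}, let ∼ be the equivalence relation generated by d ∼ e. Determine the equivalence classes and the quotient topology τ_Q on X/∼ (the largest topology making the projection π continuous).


X/∼ = {[c], [d=e], [f]}; |τ_Q| = 5.

Equivalence classes: [c], [d=e], [f].
Quotient map π: X → X/∼ sends c ↦ [c], d ↦ [d=e], e ↦ [d=e], f ↦ [f].
For each subset V ⊆ X/∼, compute π^{-1}(V) ⊆ X and check whether π^{-1}(V) ∈ τ. V is open in τ_Q iff π^{-1}(V) ∈ τ.
  V = {}: π^{-1}(V) = ∅ ∈ τ ✓.
  V = {[c]}: π^{-1}(V) = {c} ∉ τ ✗.
  V = {[d=e]}: π^{-1}(V) = {d, e} ∉ τ ✗.
  V = {[c], [d=e]}: π^{-1}(V) = {c, d, e} ∉ τ ✗.
  V = {[f]}: π^{-1}(V) = {f} ∈ τ ✓.
  V = {[c], [f]}: π^{-1}(V) = {c, f} ∈ τ ✓.
  V = {[d=e], [f]}: π^{-1}(V) = {d, e, f} ∈ τ ✓.
  V = {[c], [d=e], [f]}: π^{-1}(V) = {c, d, e, f} ∈ τ ✓.
Open sets in the quotient: τ_Q = {{}, {[f]}, {[c], [f]}, {[d=e], [f]}, {[c], [d=e], [f]}} (5 elements).


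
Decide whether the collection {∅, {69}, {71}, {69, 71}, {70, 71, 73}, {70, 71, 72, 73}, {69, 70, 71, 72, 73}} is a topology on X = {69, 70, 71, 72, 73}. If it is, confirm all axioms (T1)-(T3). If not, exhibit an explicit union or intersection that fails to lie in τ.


τ is NOT a topology on X.

Axiom (T1): ∅ ∈ τ? Yes; X ∈ τ? Yes.
Axiom (T2/T3): check pairwise unions and intersections of members of τ.
Counterexample for (T2): {69} ∪ {70, 71, 73} = {69, 70, 71, 73} ∉ τ. Therefore τ is NOT a topology.


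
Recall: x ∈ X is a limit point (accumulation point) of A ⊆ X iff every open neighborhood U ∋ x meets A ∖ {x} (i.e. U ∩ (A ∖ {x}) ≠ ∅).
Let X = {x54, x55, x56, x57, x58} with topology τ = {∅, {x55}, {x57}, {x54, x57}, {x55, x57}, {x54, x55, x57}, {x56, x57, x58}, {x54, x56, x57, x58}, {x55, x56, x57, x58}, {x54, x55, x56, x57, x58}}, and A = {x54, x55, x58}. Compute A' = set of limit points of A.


A' = {x56}

For each x ∈ X, list the open sets U ∈ τ with x ∈ U, then check whether U ∩ (A ∖ {x}) ≠ ∅ for every such U.
  x = x54: open {x54, x57} ∋ x has {x54, x57} ∩ (A ∖ {x54}) = ∅, so x is NOT a limit point.
  x = x55: open {x55} ∋ x has {x55} ∩ (A ∖ {x55}) = ∅, so x is NOT a limit point.
  x = x56: opens ∋ x are {x56, x57, x58}, {x54, x56, x57, x58}, {x55, x56, x57, x58}, {x54, x55, x56, x57, x58}; each meets A ∖ {x56}, so x IS a limit point.
  x = x57: open {x57} ∋ x has {x57} ∩ (A ∖ {x57}) = ∅, so x is NOT a limit point.
  x = x58: open {x56, x57, x58} ∋ x has {x56, x57, x58} ∩ (A ∖ {x58}) = ∅, so x is NOT a limit point.
Collecting: A' = {x56}.


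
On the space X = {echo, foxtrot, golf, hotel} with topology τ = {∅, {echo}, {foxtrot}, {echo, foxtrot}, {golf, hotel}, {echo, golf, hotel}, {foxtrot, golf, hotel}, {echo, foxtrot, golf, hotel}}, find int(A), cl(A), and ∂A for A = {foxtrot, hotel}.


int(A) = {foxtrot}, cl(A) = {foxtrot, golf, hotel}, ∂A = {golf, hotel}.

Closed sets in (X, τ) are complements of opens:
  closed(X, τ) = {∅, {echo}, {foxtrot}, {echo, foxtrot}, {golf, hotel}, {echo, golf, hotel}, {foxtrot, golf, hotel}, {echo, foxtrot, golf, hotel}}.
int(A) = ⋃ {U ∈ τ : U ⊆ A}. Opens contained in A: ∅, {foxtrot}.
Taking the union of these: int(A) = {foxtrot}.
cl(A) = ⋂ {C closed : A ⊆ C}. Closed sets containing A: {foxtrot, golf, hotel}, {echo, foxtrot, golf, hotel}.
Intersecting these: cl(A) = {foxtrot, golf, hotel}.
∂A = cl(A) ∖ int(A) = {foxtrot, golf, hotel} ∖ {foxtrot} = {golf, hotel}.


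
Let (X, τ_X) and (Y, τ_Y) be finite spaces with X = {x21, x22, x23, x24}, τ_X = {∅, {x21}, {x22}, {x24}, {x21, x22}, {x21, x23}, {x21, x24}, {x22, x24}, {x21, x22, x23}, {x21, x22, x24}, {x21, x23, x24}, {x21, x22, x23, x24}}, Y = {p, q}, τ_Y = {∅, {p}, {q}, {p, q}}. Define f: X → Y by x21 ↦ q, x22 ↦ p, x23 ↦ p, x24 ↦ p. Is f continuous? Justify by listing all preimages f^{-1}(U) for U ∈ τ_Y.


f is NOT continuous.

Compute f^{-1}(U) for each U ∈ τ_Y:
  U = ∅: f^{-1}(U) = ∅ ∈ τ_X ✓.
  U = {p}: f^{-1}(U) = {x22, x23, x24} ∉ τ_X ✗.
  U = {q}: f^{-1}(U) = {x21} ∈ τ_X ✓.
  U = {p, q}: f^{-1}(U) = {x21, x22, x23, x24} ∈ τ_X ✓.
Found U = {p} with f^{-1}(U) = {x22, x23, x24} not in τ_X. Therefore f is NOT continuous.


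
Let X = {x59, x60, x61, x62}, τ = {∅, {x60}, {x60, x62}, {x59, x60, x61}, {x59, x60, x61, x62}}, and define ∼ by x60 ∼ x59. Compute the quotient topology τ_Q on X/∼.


X/∼ = {[x59=x60], [x61], [x62]}; |τ_Q| = 3.

Equivalence classes: [x59=x60], [x61], [x62].
Quotient map π: X → X/∼ sends x59 ↦ [x59=x60], x60 ↦ [x59=x60], x61 ↦ [x61], x62 ↦ [x62].
For each subset V ⊆ X/∼, compute π^{-1}(V) ⊆ X and check whether π^{-1}(V) ∈ τ. V is open in τ_Q iff π^{-1}(V) ∈ τ.
  V = {}: π^{-1}(V) = ∅ ∈ τ ✓.
  V = {[x59=x60]}: π^{-1}(V) = {x59, x60} ∉ τ ✗.
  V = {[x61]}: π^{-1}(V) = {x61} ∉ τ ✗.
  V = {[x59=x60], [x61]}: π^{-1}(V) = {x59, x60, x61} ∈ τ ✓.
  V = {[x62]}: π^{-1}(V) = {x62} ∉ τ ✗.
  V = {[x59=x60], [x62]}: π^{-1}(V) = {x59, x60, x62} ∉ τ ✗.
  V = {[x61], [x62]}: π^{-1}(V) = {x61, x62} ∉ τ ✗.
  V = {[x59=x60], [x61], [x62]}: π^{-1}(V) = {x59, x60, x61, x62} ∈ τ ✓.
Open sets in the quotient: τ_Q = {{}, {[x59=x60], [x61]}, {[x59=x60], [x61], [x62]}} (3 elements).


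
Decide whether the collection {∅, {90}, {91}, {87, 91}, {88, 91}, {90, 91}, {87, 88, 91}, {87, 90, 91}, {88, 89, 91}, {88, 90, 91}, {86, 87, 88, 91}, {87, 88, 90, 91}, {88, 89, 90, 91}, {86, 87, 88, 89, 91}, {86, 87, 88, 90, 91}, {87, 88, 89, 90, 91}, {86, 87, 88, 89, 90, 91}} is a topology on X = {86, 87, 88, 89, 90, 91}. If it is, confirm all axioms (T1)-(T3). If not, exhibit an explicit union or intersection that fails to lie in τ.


τ is NOT a topology on X.

Axiom (T1): ∅ ∈ τ? Yes; X ∈ τ? Yes.
Axiom (T2/T3): check pairwise unions and intersections of members of τ.
Counterexample for (T2): {87, 91} ∪ {88, 89, 91} = {87, 88, 89, 91} ∉ τ. Therefore τ is NOT a topology.


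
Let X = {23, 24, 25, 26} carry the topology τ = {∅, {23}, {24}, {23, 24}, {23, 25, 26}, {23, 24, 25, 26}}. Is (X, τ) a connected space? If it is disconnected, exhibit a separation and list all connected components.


(X, τ) is disconnected; components = [{24}, {23, 25, 26}].

Find clopen sets (U ∈ τ with X ∖ U ∈ τ):
  U = ∅, X ∖ U = {23, 24, 25, 26} — both open, so U is clopen.
  U = {24}, X ∖ U = {23, 25, 26} — both open, so U is clopen.
  U = {23, 25, 26}, X ∖ U = {24} — both open, so U is clopen.
  U = {23, 24, 25, 26}, X ∖ U = ∅ — both open, so U is clopen.
Nontrivial clopen(s) exist: e.g. {23, 25, 26}. So (X, τ) is disconnected.
Compute connected components by grouping points that agree on all clopens:
  component: {24}
  component: {23, 25, 26}


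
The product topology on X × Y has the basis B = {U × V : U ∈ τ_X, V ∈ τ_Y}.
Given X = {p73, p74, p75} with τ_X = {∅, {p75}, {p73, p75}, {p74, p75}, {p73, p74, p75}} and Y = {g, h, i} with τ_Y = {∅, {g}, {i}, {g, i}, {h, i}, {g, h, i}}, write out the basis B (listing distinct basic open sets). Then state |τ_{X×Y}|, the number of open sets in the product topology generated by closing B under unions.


Basis B = {∅ × ∅, {p75} × {g}, {p75} × {i}, {p73, p75} × {g}, {p73, p75} × {i}, {p74, p75} × {g}, {p74, p75} × {i}, {p75} × {g, i}, {p75} × {h, i}, {p73, p74, p75} × {g}, {p73, p74, p75} × {i}, {p75} × {g, h, i}, {p73, p75} × {g, i}, {p73, p75} × {h, i}, {p74, p75} × {g, i}, {p74, p75} × {h, i}, {p73, p75} × {g, h, i}, {p73, p74, p75} × {g, i}, {p73, p74, p75} × {h, i}, {p74, p75} × {g, h, i}, {p73, p74, p75} × {g, h, i}}; |τ_{X×Y}| = 70.

Enumerate products U × V with U ∈ τ_X, V ∈ τ_Y (deduplicated):
  ∅ × ∅ = {} (∅)
  {p75} × {g} = {(p75,g)}
  {p75} × {i} = {(p75,i)}
  {p73, p75} × {g} = {(p73,g), (p75,g)}
  {p73, p75} × {i} = {(p73,i), (p75,i)}
  {p74, p75} × {g} = {(p74,g), (p75,g)}
  {p74, p75} × {i} = {(p74,i), (p75,i)}
  {p75} × {g, i} = {(p75,g), (p75,i)}
  {p75} × {h, i} = {(p75,h), (p75,i)}
  {p73, p74, p75} × {g} = {(p73,g), (p74,g), (p75,g)}
  {p73, p74, p75} × {i} = {(p73,i), (p74,i), (p75,i)}
  {p75} × {g, h, i} = {(p75,g), (p75,h), (p75,i)}
  {p73, p75} × {g, i} = {(p73,g), (p73,i), (p75,g), (p75,i)}
  {p73, p75} × {h, i} = {(p73,h), (p73,i), (p75,h), (p75,i)}
  {p74, p75} × {g, i} = {(p74,g), (p74,i), (p75,g), (p75,i)}
  {p74, p75} × {h, i} = {(p74,h), (p74,i), (p75,h), (p75,i)}
  {p73, p75} × {g, h, i} = {(p73,g), (p73,h), (p73,i), (p75,g), (p75,h), (p75,i)}
  {p73, p74, p75} × {g, i} = {(p73,g), (p73,i), (p74,g), (p74,i), (p75,g), (p75,i)}
  {p73, p74, p75} × {h, i} = {(p73,h), (p73,i), (p74,h), (p74,i), (p75,h), (p75,i)}
  {p74, p75} × {g, h, i} = {(p74,g), (p74,h), (p74,i), (p75,g), (p75,h), (p75,i)}
  {p73, p74, p75} × {g, h, i} = {(p73,g), (p73,h), (p73,i), (p74,g), (p74,h), (p74,i), (p75,g), (p75,h), (p75,i)}
These 21 distinct sets form the basis B.
Close under arbitrary unions to get τ_{X×Y}; counting gives |τ_{X×Y}| = 70.


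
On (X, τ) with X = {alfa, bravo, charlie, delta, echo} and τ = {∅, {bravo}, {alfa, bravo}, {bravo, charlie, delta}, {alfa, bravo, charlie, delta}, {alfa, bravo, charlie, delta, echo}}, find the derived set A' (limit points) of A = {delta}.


A' = {charlie, echo}

For each x ∈ X, list the open sets U ∈ τ with x ∈ U, then check whether U ∩ (A ∖ {x}) ≠ ∅ for every such U.
  x = alfa: open {alfa, bravo} ∋ x has {alfa, bravo} ∩ (A ∖ {alfa}) = ∅, so x is NOT a limit point.
  x = bravo: open {bravo} ∋ x has {bravo} ∩ (A ∖ {bravo}) = ∅, so x is NOT a limit point.
  x = charlie: opens ∋ x are {bravo, charlie, delta}, {alfa, bravo, charlie, delta}, {alfa, bravo, charlie, delta, echo}; each meets A ∖ {charlie}, so x IS a limit point.
  x = delta: open {bravo, charlie, delta} ∋ x has {bravo, charlie, delta} ∩ (A ∖ {delta}) = ∅, so x is NOT a limit point.
  x = echo: opens ∋ x are {alfa, bravo, charlie, delta, echo}; each meets A ∖ {echo}, so x IS a limit point.
Collecting: A' = {charlie, echo}.


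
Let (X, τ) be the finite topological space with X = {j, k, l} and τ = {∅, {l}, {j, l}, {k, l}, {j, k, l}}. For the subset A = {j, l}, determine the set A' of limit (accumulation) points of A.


A' = {j, k}

For each x ∈ X, list the open sets U ∈ τ with x ∈ U, then check whether U ∩ (A ∖ {x}) ≠ ∅ for every such U.
  x = j: opens ∋ x are {j, l}, {j, k, l}; each meets A ∖ {j}, so x IS a limit point.
  x = k: opens ∋ x are {k, l}, {j, k, l}; each meets A ∖ {k}, so x IS a limit point.
  x = l: open {l} ∋ x has {l} ∩ (A ∖ {l}) = ∅, so x is NOT a limit point.
Collecting: A' = {j, k}.


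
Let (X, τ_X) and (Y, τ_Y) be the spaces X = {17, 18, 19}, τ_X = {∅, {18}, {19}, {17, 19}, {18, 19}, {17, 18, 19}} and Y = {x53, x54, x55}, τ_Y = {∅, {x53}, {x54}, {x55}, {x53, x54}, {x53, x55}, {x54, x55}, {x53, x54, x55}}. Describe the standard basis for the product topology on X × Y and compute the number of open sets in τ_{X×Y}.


Basis B = {∅ × ∅, {18} × {x53}, {18} × {x54}, {18} × {x55}, {19} × {x53}, {19} × {x54}, {19} × {x55}, {17, 19} × {x53}, {17, 19} × {x54}, {17, 19} × {x55}, {18} × {x53, x54}, {18} × {x53, x55}, {18, 19} × {x53}, {18} × {x54, x55}, {18, 19} × {x54}, {18, 19} × {x55}, {19} × {x53, x54}, {19} × {x53, x55}, {19} × {x54, x55}, {17, 18, 19} × {x53}, {17, 18, 19} × {x54}, {17, 18, 19} × {x55}, {18} × {x53, x54, x55}, {19} × {x53, x54, x55}, {17, 19} × {x53, x54}, {17, 19} × {x53, x55}, {17, 19} × {x54, x55}, {18, 19} × {x53, x54}, {18, 19} × {x53, x55}, {18, 19} × {x54, x55}, {17, 19} × {x53, x54, x55}, {17, 18, 19} × {x53, x54}, {17, 18, 19} × {x53, x55}, {17, 18, 19} × {x54, x55}, {18, 19} × {x53, x54, x55}, {17, 18, 19} × {x53, x54, x55}}; |τ_{X×Y}| = 216.

Enumerate products U × V with U ∈ τ_X, V ∈ τ_Y (deduplicated):
  ∅ × ∅ = {} (∅)
  {18} × {x53} = {(18,x53)}
  {18} × {x54} = {(18,x54)}
  {18} × {x55} = {(18,x55)}
  {19} × {x53} = {(19,x53)}
  {19} × {x54} = {(19,x54)}
  {19} × {x55} = {(19,x55)}
  {17, 19} × {x53} = {(17,x53), (19,x53)}
  {17, 19} × {x54} = {(17,x54), (19,x54)}
  {17, 19} × {x55} = {(17,x55), (19,x55)}
  {18} × {x53, x54} = {(18,x53), (18,x54)}
  {18} × {x53, x55} = {(18,x53), (18,x55)}
  {18, 19} × {x53} = {(18,x53), (19,x53)}
  {18} × {x54, x55} = {(18,x54), (18,x55)}
  {18, 19} × {x54} = {(18,x54), (19,x54)}
  {18, 19} × {x55} = {(18,x55), (19,x55)}
  {19} × {x53, x54} = {(19,x53), (19,x54)}
  {19} × {x53, x55} = {(19,x53), (19,x55)}
  {19} × {x54, x55} = {(19,x54), (19,x55)}
  {17, 18, 19} × {x53} = {(17,x53), (18,x53), (19,x53)}
  {17, 18, 19} × {x54} = {(17,x54), (18,x54), (19,x54)}
  {17, 18, 19} × {x55} = {(17,x55), (18,x55), (19,x55)}
  {18} × {x53, x54, x55} = {(18,x53), (18,x54), (18,x55)}
  {19} × {x53, x54, x55} = {(19,x53), (19,x54), (19,x55)}
  {17, 19} × {x53, x54} = {(17,x53), (17,x54), (19,x53), (19,x54)}
  {17, 19} × {x53, x55} = {(17,x53), (17,x55), (19,x53), (19,x55)}
  {17, 19} × {x54, x55} = {(17,x54), (17,x55), (19,x54), (19,x55)}
  {18, 19} × {x53, x54} = {(18,x53), (18,x54), (19,x53), (19,x54)}
  {18, 19} × {x53, x55} = {(18,x53), (18,x55), (19,x53), (19,x55)}
  {18, 19} × {x54, x55} = {(18,x54), (18,x55), (19,x54), (19,x55)}
  {17, 19} × {x53, x54, x55} = {(17,x53), (17,x54), (17,x55), (19,x53), (19,x54), (19,x55)}
  {17, 18, 19} × {x53, x54} = {(17,x53), (17,x54), (18,x53), (18,x54), (19,x53), (19,x54)}
  {17, 18, 19} × {x53, x55} = {(17,x53), (17,x55), (18,x53), (18,x55), (19,x53), (19,x55)}
  {17, 18, 19} × {x54, x55} = {(17,x54), (17,x55), (18,x54), (18,x55), (19,x54), (19,x55)}
  {18, 19} × {x53, x54, x55} = {(18,x53), (18,x54), (18,x55), (19,x53), (19,x54), (19,x55)}
  {17, 18, 19} × {x53, x54, x55} = {(17,x53), (17,x54), (17,x55), (18,x53), (18,x54), (18,x55), (19,x53), (19,x54), (19,x55)}
These 36 distinct sets form the basis B.
Close under arbitrary unions to get τ_{X×Y}; counting gives |τ_{X×Y}| = 216.


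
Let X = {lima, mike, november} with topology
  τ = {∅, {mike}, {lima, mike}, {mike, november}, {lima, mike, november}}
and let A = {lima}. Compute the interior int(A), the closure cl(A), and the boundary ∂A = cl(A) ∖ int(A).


int(A) = ∅, cl(A) = {lima}, ∂A = {lima}.

Closed sets in (X, τ) are complements of opens:
  closed(X, τ) = {∅, {lima}, {november}, {lima, november}, {lima, mike, november}}.
int(A) = ⋃ {U ∈ τ : U ⊆ A}. Opens contained in A: ∅.
Taking the union of these: int(A) = ∅.
cl(A) = ⋂ {C closed : A ⊆ C}. Closed sets containing A: {lima}, {lima, november}, {lima, mike, november}.
Intersecting these: cl(A) = {lima}.
∂A = cl(A) ∖ int(A) = {lima} ∖ ∅ = {lima}.


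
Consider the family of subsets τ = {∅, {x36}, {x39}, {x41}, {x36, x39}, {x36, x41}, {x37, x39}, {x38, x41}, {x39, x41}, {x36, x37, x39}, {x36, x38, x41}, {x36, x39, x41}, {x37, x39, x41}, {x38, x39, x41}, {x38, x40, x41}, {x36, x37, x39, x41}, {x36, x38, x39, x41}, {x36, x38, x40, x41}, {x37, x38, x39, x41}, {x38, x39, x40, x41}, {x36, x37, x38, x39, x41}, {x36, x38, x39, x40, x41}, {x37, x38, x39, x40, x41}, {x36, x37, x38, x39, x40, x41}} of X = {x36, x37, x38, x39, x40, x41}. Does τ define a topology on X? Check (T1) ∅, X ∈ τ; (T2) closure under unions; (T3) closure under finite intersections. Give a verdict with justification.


τ IS a topology on X.

Axiom (T1): ∅ ∈ τ? Yes; X ∈ τ? Yes.
Axiom (T2/T3): check pairwise unions and intersections of members of τ.
All pairwise intersections and unions checked — each lies in τ. Therefore τ satisfies (T1), (T2), (T3): it IS a topology on X.


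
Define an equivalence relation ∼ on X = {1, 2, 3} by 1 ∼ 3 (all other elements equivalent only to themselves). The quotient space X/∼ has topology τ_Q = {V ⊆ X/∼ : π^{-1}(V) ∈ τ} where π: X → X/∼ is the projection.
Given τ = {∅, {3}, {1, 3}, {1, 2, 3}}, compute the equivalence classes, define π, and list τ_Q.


X/∼ = {[1=3], [2]}; |τ_Q| = 3.

Equivalence classes: [1=3], [2].
Quotient map π: X → X/∼ sends 1 ↦ [1=3], 2 ↦ [2], 3 ↦ [1=3].
For each subset V ⊆ X/∼, compute π^{-1}(V) ⊆ X and check whether π^{-1}(V) ∈ τ. V is open in τ_Q iff π^{-1}(V) ∈ τ.
  V = {}: π^{-1}(V) = ∅ ∈ τ ✓.
  V = {[1=3]}: π^{-1}(V) = {1, 3} ∈ τ ✓.
  V = {[2]}: π^{-1}(V) = {2} ∉ τ ✗.
  V = {[1=3], [2]}: π^{-1}(V) = {1, 2, 3} ∈ τ ✓.
Open sets in the quotient: τ_Q = {{}, {[1=3]}, {[1=3], [2]}} (3 elements).


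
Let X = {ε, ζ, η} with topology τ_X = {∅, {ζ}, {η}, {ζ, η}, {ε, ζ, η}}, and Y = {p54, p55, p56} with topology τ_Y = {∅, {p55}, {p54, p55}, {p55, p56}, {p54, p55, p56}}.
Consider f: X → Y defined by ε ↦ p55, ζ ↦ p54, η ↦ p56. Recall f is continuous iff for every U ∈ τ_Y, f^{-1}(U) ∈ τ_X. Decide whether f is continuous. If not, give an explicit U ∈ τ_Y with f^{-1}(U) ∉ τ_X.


f is NOT continuous.

Compute f^{-1}(U) for each U ∈ τ_Y:
  U = ∅: f^{-1}(U) = ∅ ∈ τ_X ✓.
  U = {p55}: f^{-1}(U) = {ε} ∉ τ_X ✗.
  U = {p54, p55}: f^{-1}(U) = {ε, ζ} ∉ τ_X ✗.
  U = {p55, p56}: f^{-1}(U) = {ε, η} ∉ τ_X ✗.
  U = {p54, p55, p56}: f^{-1}(U) = {ε, ζ, η} ∈ τ_X ✓.
Found U = {p55} with f^{-1}(U) = {ε} not in τ_X. Therefore f is NOT continuous.


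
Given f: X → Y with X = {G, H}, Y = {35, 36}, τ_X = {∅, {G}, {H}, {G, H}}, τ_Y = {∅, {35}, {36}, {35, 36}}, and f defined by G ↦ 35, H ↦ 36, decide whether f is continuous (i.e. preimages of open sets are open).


f IS continuous.

Compute f^{-1}(U) for each U ∈ τ_Y:
  U = ∅: f^{-1}(U) = ∅ ∈ τ_X ✓.
  U = {35}: f^{-1}(U) = {G} ∈ τ_X ✓.
  U = {36}: f^{-1}(U) = {H} ∈ τ_X ✓.
  U = {35, 36}: f^{-1}(U) = {G, H} ∈ τ_X ✓.
Every preimage lies in τ_X, so f IS continuous.


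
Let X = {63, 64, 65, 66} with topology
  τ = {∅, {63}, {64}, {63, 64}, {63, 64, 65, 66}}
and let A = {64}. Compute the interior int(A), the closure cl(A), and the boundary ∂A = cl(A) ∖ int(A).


int(A) = {64}, cl(A) = {64, 65, 66}, ∂A = {65, 66}.

Closed sets in (X, τ) are complements of opens:
  closed(X, τ) = {∅, {65, 66}, {63, 65, 66}, {64, 65, 66}, {63, 64, 65, 66}}.
int(A) = ⋃ {U ∈ τ : U ⊆ A}. Opens contained in A: ∅, {64}.
Taking the union of these: int(A) = {64}.
cl(A) = ⋂ {C closed : A ⊆ C}. Closed sets containing A: {64, 65, 66}, {63, 64, 65, 66}.
Intersecting these: cl(A) = {64, 65, 66}.
∂A = cl(A) ∖ int(A) = {64, 65, 66} ∖ {64} = {65, 66}.


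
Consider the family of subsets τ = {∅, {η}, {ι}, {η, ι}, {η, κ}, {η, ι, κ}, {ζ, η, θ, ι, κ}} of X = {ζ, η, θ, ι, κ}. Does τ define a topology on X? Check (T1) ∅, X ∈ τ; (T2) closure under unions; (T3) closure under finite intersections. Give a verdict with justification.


τ IS a topology on X.

Axiom (T1): ∅ ∈ τ? Yes; X ∈ τ? Yes.
Axiom (T2/T3): check pairwise unions and intersections of members of τ.
All pairwise intersections and unions checked — each lies in τ. Therefore τ satisfies (T1), (T2), (T3): it IS a topology on X.


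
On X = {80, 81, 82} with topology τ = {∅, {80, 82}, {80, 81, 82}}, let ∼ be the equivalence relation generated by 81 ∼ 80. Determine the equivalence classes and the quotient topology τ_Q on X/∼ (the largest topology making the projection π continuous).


X/∼ = {[80=81], [82]}; |τ_Q| = 2.

Equivalence classes: [80=81], [82].
Quotient map π: X → X/∼ sends 80 ↦ [80=81], 81 ↦ [80=81], 82 ↦ [82].
For each subset V ⊆ X/∼, compute π^{-1}(V) ⊆ X and check whether π^{-1}(V) ∈ τ. V is open in τ_Q iff π^{-1}(V) ∈ τ.
  V = {}: π^{-1}(V) = ∅ ∈ τ ✓.
  V = {[80=81]}: π^{-1}(V) = {80, 81} ∉ τ ✗.
  V = {[82]}: π^{-1}(V) = {82} ∉ τ ✗.
  V = {[80=81], [82]}: π^{-1}(V) = {80, 81, 82} ∈ τ ✓.
Open sets in the quotient: τ_Q = {{}, {[80=81], [82]}} (2 elements).


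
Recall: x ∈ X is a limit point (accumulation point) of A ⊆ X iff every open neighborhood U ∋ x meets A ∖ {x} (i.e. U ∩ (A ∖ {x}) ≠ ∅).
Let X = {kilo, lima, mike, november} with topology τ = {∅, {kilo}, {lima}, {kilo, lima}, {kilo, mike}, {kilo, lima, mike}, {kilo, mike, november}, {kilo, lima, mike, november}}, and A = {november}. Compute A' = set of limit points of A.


A' = ∅

For each x ∈ X, list the open sets U ∈ τ with x ∈ U, then check whether U ∩ (A ∖ {x}) ≠ ∅ for every such U.
  x = kilo: open {kilo} ∋ x has {kilo} ∩ (A ∖ {kilo}) = ∅, so x is NOT a limit point.
  x = lima: open {lima} ∋ x has {lima} ∩ (A ∖ {lima}) = ∅, so x is NOT a limit point.
  x = mike: open {kilo, mike} ∋ x has {kilo, mike} ∩ (A ∖ {mike}) = ∅, so x is NOT a limit point.
  x = november: open {kilo, mike, november} ∋ x has {kilo, mike, november} ∩ (A ∖ {november}) = ∅, so x is NOT a limit point.
Collecting: A' = ∅.


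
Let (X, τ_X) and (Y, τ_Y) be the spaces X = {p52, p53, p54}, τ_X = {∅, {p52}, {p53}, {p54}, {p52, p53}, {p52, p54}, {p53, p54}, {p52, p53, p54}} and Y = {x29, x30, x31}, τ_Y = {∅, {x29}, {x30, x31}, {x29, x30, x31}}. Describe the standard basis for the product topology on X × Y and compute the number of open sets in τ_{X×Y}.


Basis B = {∅ × ∅, {p52} × {x29}, {p53} × {x29}, {p54} × {x29}, {p52, p53} × {x29}, {p52, p54} × {x29}, {p52} × {x30, x31}, {p53, p54} × {x29}, {p53} × {x30, x31}, {p54} × {x30, x31}, {p52} × {x29, x30, x31}, {p52, p53, p54} × {x29}, {p53} × {x29, x30, x31}, {p54} × {x29, x30, x31}, {p52, p53} × {x30, x31}, {p52, p54} × {x30, x31}, {p53, p54} × {x30, x31}, {p52, p53} × {x29, x30, x31}, {p52, p54} × {x29, x30, x31}, {p52, p53, p54} × {x30, x31}, {p53, p54} × {x29, x30, x31}, {p52, p53, p54} × {x29, x30, x31}}; |τ_{X×Y}| = 64.

Enumerate products U × V with U ∈ τ_X, V ∈ τ_Y (deduplicated):
  ∅ × ∅ = {} (∅)
  {p52} × {x29} = {(p52,x29)}
  {p53} × {x29} = {(p53,x29)}
  {p54} × {x29} = {(p54,x29)}
  {p52, p53} × {x29} = {(p52,x29), (p53,x29)}
  {p52, p54} × {x29} = {(p52,x29), (p54,x29)}
  {p52} × {x30, x31} = {(p52,x30), (p52,x31)}
  {p53, p54} × {x29} = {(p53,x29), (p54,x29)}
  {p53} × {x30, x31} = {(p53,x30), (p53,x31)}
  {p54} × {x30, x31} = {(p54,x30), (p54,x31)}
  {p52} × {x29, x30, x31} = {(p52,x29), (p52,x30), (p52,x31)}
  {p52, p53, p54} × {x29} = {(p52,x29), (p53,x29), (p54,x29)}
  {p53} × {x29, x30, x31} = {(p53,x29), (p53,x30), (p53,x31)}
  {p54} × {x29, x30, x31} = {(p54,x29), (p54,x30), (p54,x31)}
  {p52, p53} × {x30, x31} = {(p52,x30), (p52,x31), (p53,x30), (p53,x31)}
  {p52, p54} × {x30, x31} = {(p52,x30), (p52,x31), (p54,x30), (p54,x31)}
  {p53, p54} × {x30, x31} = {(p53,x30), (p53,x31), (p54,x30), (p54,x31)}
  {p52, p53} × {x29, x30, x31} = {(p52,x29), (p52,x30), (p52,x31), (p53,x29), (p53,x30), (p53,x31)}
  {p52, p54} × {x29, x30, x31} = {(p52,x29), (p52,x30), (p52,x31), (p54,x29), (p54,x30), (p54,x31)}
  {p52, p53, p54} × {x30, x31} = {(p52,x30), (p52,x31), (p53,x30), (p53,x31), (p54,x30), (p54,x31)}
  {p53, p54} × {x29, x30, x31} = {(p53,x29), (p53,x30), (p53,x31), (p54,x29), (p54,x30), (p54,x31)}
  {p52, p53, p54} × {x29, x30, x31} = {(p52,x29), (p52,x30), (p52,x31), (p53,x29), (p53,x30), (p53,x31), (p54,x29), (p54,x30), (p54,x31)}
These 22 distinct sets form the basis B.
Close under arbitrary unions to get τ_{X×Y}; counting gives |τ_{X×Y}| = 64.


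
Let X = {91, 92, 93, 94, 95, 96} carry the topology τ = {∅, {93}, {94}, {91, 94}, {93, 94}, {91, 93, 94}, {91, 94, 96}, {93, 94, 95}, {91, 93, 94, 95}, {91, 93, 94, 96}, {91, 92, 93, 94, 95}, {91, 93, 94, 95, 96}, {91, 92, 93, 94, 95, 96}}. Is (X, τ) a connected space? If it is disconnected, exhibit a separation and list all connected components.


(X, τ) is connected.

Find clopen sets (U ∈ τ with X ∖ U ∈ τ):
  U = ∅, X ∖ U = {91, 92, 93, 94, 95, 96} — both open, so U is clopen.
  U = {91, 92, 93, 94, 95, 96}, X ∖ U = ∅ — both open, so U is clopen.
Only trivial clopens (∅ and X) exist, so (X, τ) is connected.
Compute connected components by grouping points that agree on all clopens:
  component: {91, 92, 93, 94, 95, 96}


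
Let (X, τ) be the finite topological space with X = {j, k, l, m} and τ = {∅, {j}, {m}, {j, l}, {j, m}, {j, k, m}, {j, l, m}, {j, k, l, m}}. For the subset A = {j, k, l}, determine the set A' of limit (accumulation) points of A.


A' = {k, l}

For each x ∈ X, list the open sets U ∈ τ with x ∈ U, then check whether U ∩ (A ∖ {x}) ≠ ∅ for every such U.
  x = j: open {j} ∋ x has {j} ∩ (A ∖ {j}) = ∅, so x is NOT a limit point.
  x = k: opens ∋ x are {j, k, m}, {j, k, l, m}; each meets A ∖ {k}, so x IS a limit point.
  x = l: opens ∋ x are {j, l}, {j, l, m}, {j, k, l, m}; each meets A ∖ {l}, so x IS a limit point.
  x = m: open {m} ∋ x has {m} ∩ (A ∖ {m}) = ∅, so x is NOT a limit point.
Collecting: A' = {k, l}.


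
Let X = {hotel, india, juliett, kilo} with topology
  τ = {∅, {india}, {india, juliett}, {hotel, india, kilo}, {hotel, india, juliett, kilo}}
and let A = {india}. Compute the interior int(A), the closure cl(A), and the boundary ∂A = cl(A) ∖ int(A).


int(A) = {india}, cl(A) = {hotel, india, juliett, kilo}, ∂A = {hotel, juliett, kilo}.

Closed sets in (X, τ) are complements of opens:
  closed(X, τ) = {∅, {juliett}, {hotel, kilo}, {hotel, juliett, kilo}, {hotel, india, juliett, kilo}}.
int(A) = ⋃ {U ∈ τ : U ⊆ A}. Opens contained in A: ∅, {india}.
Taking the union of these: int(A) = {india}.
cl(A) = ⋂ {C closed : A ⊆ C}. Closed sets containing A: {hotel, india, juliett, kilo}.
Intersecting these: cl(A) = {hotel, india, juliett, kilo}.
∂A = cl(A) ∖ int(A) = {hotel, india, juliett, kilo} ∖ {india} = {hotel, juliett, kilo}.


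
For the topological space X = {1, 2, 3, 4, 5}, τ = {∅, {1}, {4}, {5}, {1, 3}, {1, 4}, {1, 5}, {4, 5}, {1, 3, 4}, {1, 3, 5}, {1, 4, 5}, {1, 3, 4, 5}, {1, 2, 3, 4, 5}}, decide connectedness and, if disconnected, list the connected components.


(X, τ) is connected.

Find clopen sets (U ∈ τ with X ∖ U ∈ τ):
  U = ∅, X ∖ U = {1, 2, 3, 4, 5} — both open, so U is clopen.
  U = {1, 2, 3, 4, 5}, X ∖ U = ∅ — both open, so U is clopen.
Only trivial clopens (∅ and X) exist, so (X, τ) is connected.
Compute connected components by grouping points that agree on all clopens:
  component: {1, 2, 3, 4, 5}


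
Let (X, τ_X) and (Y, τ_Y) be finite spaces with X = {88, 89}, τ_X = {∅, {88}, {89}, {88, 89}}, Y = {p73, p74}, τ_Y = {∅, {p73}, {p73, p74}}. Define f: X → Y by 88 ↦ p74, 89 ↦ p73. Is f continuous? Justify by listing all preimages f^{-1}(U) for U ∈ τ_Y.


f IS continuous.

Compute f^{-1}(U) for each U ∈ τ_Y:
  U = ∅: f^{-1}(U) = ∅ ∈ τ_X ✓.
  U = {p73}: f^{-1}(U) = {89} ∈ τ_X ✓.
  U = {p73, p74}: f^{-1}(U) = {88, 89} ∈ τ_X ✓.
Every preimage lies in τ_X, so f IS continuous.


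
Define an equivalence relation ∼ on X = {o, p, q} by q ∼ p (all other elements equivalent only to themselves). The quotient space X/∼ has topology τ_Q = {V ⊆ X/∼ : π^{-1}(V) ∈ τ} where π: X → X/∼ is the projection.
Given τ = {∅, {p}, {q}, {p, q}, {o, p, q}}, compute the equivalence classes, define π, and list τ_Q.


X/∼ = {[o], [p=q]}; |τ_Q| = 3.

Equivalence classes: [o], [p=q].
Quotient map π: X → X/∼ sends o ↦ [o], p ↦ [p=q], q ↦ [p=q].
For each subset V ⊆ X/∼, compute π^{-1}(V) ⊆ X and check whether π^{-1}(V) ∈ τ. V is open in τ_Q iff π^{-1}(V) ∈ τ.
  V = {}: π^{-1}(V) = ∅ ∈ τ ✓.
  V = {[o]}: π^{-1}(V) = {o} ∉ τ ✗.
  V = {[p=q]}: π^{-1}(V) = {p, q} ∈ τ ✓.
  V = {[o], [p=q]}: π^{-1}(V) = {o, p, q} ∈ τ ✓.
Open sets in the quotient: τ_Q = {{}, {[p=q]}, {[o], [p=q]}} (3 elements).


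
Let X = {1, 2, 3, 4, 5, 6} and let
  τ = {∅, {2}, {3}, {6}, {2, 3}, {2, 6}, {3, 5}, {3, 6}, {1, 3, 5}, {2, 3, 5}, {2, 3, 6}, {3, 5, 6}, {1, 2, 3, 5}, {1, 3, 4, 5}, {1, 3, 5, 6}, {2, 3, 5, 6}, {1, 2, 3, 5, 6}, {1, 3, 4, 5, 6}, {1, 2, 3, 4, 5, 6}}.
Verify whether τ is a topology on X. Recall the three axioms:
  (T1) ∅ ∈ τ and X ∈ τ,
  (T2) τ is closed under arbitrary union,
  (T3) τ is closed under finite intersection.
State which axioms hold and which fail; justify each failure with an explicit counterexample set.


τ is NOT a topology on X.

Axiom (T1): ∅ ∈ τ? Yes; X ∈ τ? Yes.
Axiom (T2/T3): check pairwise unions and intersections of members of τ.
Counterexample for (T2): {2} ∪ {1, 3, 4, 5} = {1, 2, 3, 4, 5} ∉ τ. Therefore τ is NOT a topology.


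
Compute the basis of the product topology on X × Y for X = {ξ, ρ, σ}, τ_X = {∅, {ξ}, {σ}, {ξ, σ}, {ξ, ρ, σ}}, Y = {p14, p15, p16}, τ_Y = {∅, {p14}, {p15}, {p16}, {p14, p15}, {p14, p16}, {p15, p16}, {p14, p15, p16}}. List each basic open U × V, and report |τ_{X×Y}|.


Basis B = {∅ × ∅, {ξ} × {p14}, {ξ} × {p15}, {ξ} × {p16}, {σ} × {p14}, {σ} × {p15}, {σ} × {p16}, {ξ} × {p14, p15}, {ξ} × {p14, p16}, {ξ, σ} × {p14}, {ξ} × {p15, p16}, {ξ, σ} × {p15}, {ξ, σ} × {p16}, {σ} × {p14, p15}, {σ} × {p14, p16}, {σ} × {p15, p16}, {ξ} × {p14, p15, p16}, {ξ, ρ, σ} × {p14}, {ξ, ρ, σ} × {p15}, {ξ, ρ, σ} × {p16}, {σ} × {p14, p15, p16}, {ξ, σ} × {p14, p15}, {ξ, σ} × {p14, p16}, {ξ, σ} × {p15, p16}, {ξ, σ} × {p14, p15, p16}, {ξ, ρ, σ} × {p14, p15}, {ξ, ρ, σ} × {p14, p16}, {ξ, ρ, σ} × {p15, p16}, {ξ, ρ, σ} × {p14, p15, p16}}; |τ_{X×Y}| = 125.

Enumerate products U × V with U ∈ τ_X, V ∈ τ_Y (deduplicated):
  ∅ × ∅ = {} (∅)
  {ξ} × {p14} = {(ξ,p14)}
  {ξ} × {p15} = {(ξ,p15)}
  {ξ} × {p16} = {(ξ,p16)}
  {σ} × {p14} = {(σ,p14)}
  {σ} × {p15} = {(σ,p15)}
  {σ} × {p16} = {(σ,p16)}
  {ξ} × {p14, p15} = {(ξ,p14), (ξ,p15)}
  {ξ} × {p14, p16} = {(ξ,p14), (ξ,p16)}
  {ξ, σ} × {p14} = {(ξ,p14), (σ,p14)}
  {ξ} × {p15, p16} = {(ξ,p15), (ξ,p16)}
  {ξ, σ} × {p15} = {(ξ,p15), (σ,p15)}
  {ξ, σ} × {p16} = {(ξ,p16), (σ,p16)}
  {σ} × {p14, p15} = {(σ,p14), (σ,p15)}
  {σ} × {p14, p16} = {(σ,p14), (σ,p16)}
  {σ} × {p15, p16} = {(σ,p15), (σ,p16)}
  {ξ} × {p14, p15, p16} = {(ξ,p14), (ξ,p15), (ξ,p16)}
  {ξ, ρ, σ} × {p14} = {(ξ,p14), (ρ,p14), (σ,p14)}
  {ξ, ρ, σ} × {p15} = {(ξ,p15), (ρ,p15), (σ,p15)}
  {ξ, ρ, σ} × {p16} = {(ξ,p16), (ρ,p16), (σ,p16)}
  {σ} × {p14, p15, p16} = {(σ,p14), (σ,p15), (σ,p16)}
  {ξ, σ} × {p14, p15} = {(ξ,p14), (ξ,p15), (σ,p14), (σ,p15)}
  {ξ, σ} × {p14, p16} = {(ξ,p14), (ξ,p16), (σ,p14), (σ,p16)}
  {ξ, σ} × {p15, p16} = {(ξ,p15), (ξ,p16), (σ,p15), (σ,p16)}
  {ξ, σ} × {p14, p15, p16} = {(ξ,p14), (ξ,p15), (ξ,p16), (σ,p14), (σ,p15), (σ,p16)}
  {ξ, ρ, σ} × {p14, p15} = {(ξ,p14), (ξ,p15), (ρ,p14), (ρ,p15), (σ,p14), (σ,p15)}
  {ξ, ρ, σ} × {p14, p16} = {(ξ,p14), (ξ,p16), (ρ,p14), (ρ,p16), (σ,p14), (σ,p16)}
  {ξ, ρ, σ} × {p15, p16} = {(ξ,p15), (ξ,p16), (ρ,p15), (ρ,p16), (σ,p15), (σ,p16)}
  {ξ, ρ, σ} × {p14, p15, p16} = {(ξ,p14), (ξ,p15), (ξ,p16), (ρ,p14), (ρ,p15), (ρ,p16), (σ,p14), (σ,p15), (σ,p16)}
These 29 distinct sets form the basis B.
Close under arbitrary unions to get τ_{X×Y}; counting gives |τ_{X×Y}| = 125.
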